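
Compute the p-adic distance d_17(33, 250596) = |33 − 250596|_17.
d_17(33, 250596) = 1/83521

Step 1 — x − y = 33 − 250596 = -250563. Step 2 — v_17(-250563) = 4 (factor: -250563 = −(17^4 · 3); the sign does not affect v_p). Step 3 — |x − y|_17 = 17^{-4} = 1/83521.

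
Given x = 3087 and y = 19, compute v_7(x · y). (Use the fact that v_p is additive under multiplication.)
v_7(58653) = 3

v_p(x) = 3 (factor: 3087 = 7^3 · 9); v_p(y) = 0 (factor: 19 = 7^0 · 19). Additivity: v_p(xy) = v_p(x) + v_p(y) = 3 + 0 = 3. (Direct check: xy = 58653 = 7^3 · (171).)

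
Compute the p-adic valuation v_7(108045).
v_7(108045) = 4

v_7(n) is the largest exponent k such that 7^k divides n. Factor out: 108045 = 7^4 · 45. (Sign doesn't affect v_p.) So v_7(108045) = 4.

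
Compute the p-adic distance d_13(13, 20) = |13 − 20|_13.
d_13(13, 20) = 1

Step 1 — x − y = 13 − 20 = -7. Step 2 — v_13(-7) = 0 (factor: -7 = −(13^0 · 7); the sign does not affect v_p). Step 3 — |x − y|_13 = 13^{0} = 1.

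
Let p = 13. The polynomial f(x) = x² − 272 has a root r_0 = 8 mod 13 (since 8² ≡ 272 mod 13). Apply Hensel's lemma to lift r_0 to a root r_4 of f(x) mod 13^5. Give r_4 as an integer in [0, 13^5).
r_4 = 86380 (mod 371293)

Hensel's recurrence: r_{i+1} = r_i − f(r_i)·(f′(r_i))^{-1} mod 13^{i+2}, with f′(x) = 2x. Iterate:
  r_0 = 8 (mod 13)
  r_1 = 21 (mod 169)
  r_2 = 697 (mod 2197)
  r_3 = 697 (mod 28561)
  r_4 = 86380 (mod 371293)
Final: r_4 = 86380, and one checks f(r_4) ≡ 0 mod 13^5.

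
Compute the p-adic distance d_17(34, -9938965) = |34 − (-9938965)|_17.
d_17(34, -9938965) = 1/1419857

Step 1 — x − y = 34 − (-9938965) = 9938999. Step 2 — v_17(9938999) = 5 (factor: 9938999 = (17^5 · 7); the sign does not affect v_p). Step 3 — |x − y|_17 = 17^{-5} = 1/1419857.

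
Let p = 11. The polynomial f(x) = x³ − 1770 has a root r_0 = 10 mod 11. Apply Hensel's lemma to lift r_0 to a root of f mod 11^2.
r_1 = 65 (mod 121)

Hensel: r_{i+1} = r_i − f(r_i)/f′(r_i) mod 11^{i+2}, where f′(x) = 3x². Iterate:
  r_0 = 10 (mod 11)
  r_1 = 65 (mod 121)
Final: r = 65 with f(r) ≡ 0 mod 11^2.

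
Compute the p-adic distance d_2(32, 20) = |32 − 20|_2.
d_2(32, 20) = 1/4

Step 1 — x − y = 32 − 20 = 12. Step 2 — v_2(12) = 2 (factor: 12 = (2^2 · 3); the sign does not affect v_p). Step 3 — |x − y|_2 = 2^{-2} = 1/4.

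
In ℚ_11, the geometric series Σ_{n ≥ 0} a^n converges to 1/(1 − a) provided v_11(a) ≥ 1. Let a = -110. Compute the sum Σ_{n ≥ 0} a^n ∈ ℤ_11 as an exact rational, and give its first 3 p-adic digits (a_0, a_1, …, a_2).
Σ a^n = 1/(1 − a) = 1/111;  first 3 digits = (1, 1, 0)

v_11(a) = 1 ≥ 1, so the series converges in ℤ_11 to 1/(1 − a) = 1/(1 − (-110)) = 1/111. Expand this rational in ℤ_11: compute digits iteratively via d_i = x_i mod 11, x_{i+1} = (x_i − d_i)/11. The first 3 digits are (1, 1, 0).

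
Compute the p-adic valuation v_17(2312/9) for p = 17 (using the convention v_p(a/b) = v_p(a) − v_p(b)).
v_17(2312/9) = 2

Factor powers of 17 from the numerator and denominator of the reduced fraction: 2312 = 17^2 · 8 and 9 = 17^0 · 9. Apply v_p(a/b) = v_p(a) − v_p(b): v_17(2312/9) = 2 − 0 = 2.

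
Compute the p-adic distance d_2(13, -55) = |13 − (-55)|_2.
d_2(13, -55) = 1/4

Step 1 — x − y = 13 − (-55) = 68. Step 2 — v_2(68) = 2 (factor: 68 = (2^2 · 17); the sign does not affect v_p). Step 3 — |x − y|_2 = 2^{-2} = 1/4.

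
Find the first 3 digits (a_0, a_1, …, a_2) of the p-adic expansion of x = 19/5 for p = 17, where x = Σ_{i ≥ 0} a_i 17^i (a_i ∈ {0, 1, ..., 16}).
(a_0, …, a_2) = (14, 13, 6)

v_17(19/5) = 0 (numerator and denominator both coprime to 17), so x ∈ ℤ_17^×. Compute digits iteratively via a_i = x_i mod 17, x_{i+1} = (x_i − a_i)/17, with x_0 = x:
  x_0 = 19/5;  a_0 = 14;  x_1 = (x_0 − 14)/17 = -3/5
  x_1 = -3/5;  a_1 = 13;  x_2 = (x_1 − 13)/17 = -4/5
  x_2 = -4/5;  a_2 = 6;  x_3 = (x_2 − 6)/17 = -2/5
Digits: (14, 13, 6).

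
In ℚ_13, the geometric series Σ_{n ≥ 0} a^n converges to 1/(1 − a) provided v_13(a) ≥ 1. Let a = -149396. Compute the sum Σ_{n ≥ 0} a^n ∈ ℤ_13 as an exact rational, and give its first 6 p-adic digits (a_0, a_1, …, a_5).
Σ a^n = 1/(1 − a) = 1/149397;  first 6 digits = (1, 0, 0, 10, 7, 12)

v_13(a) = 3 ≥ 1, so the series converges in ℤ_13 to 1/(1 − a) = 1/(1 − (-149396)) = 1/149397. Expand this rational in ℤ_13: compute digits iteratively via d_i = x_i mod 13, x_{i+1} = (x_i − d_i)/13. The first 6 digits are (1, 0, 0, 10, 7, 12).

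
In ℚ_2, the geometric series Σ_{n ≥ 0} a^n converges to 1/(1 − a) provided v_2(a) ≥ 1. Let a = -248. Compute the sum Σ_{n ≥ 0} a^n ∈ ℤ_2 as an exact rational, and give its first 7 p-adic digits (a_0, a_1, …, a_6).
Σ a^n = 1/(1 − a) = 1/249;  first 7 digits = (1, 0, 0, 1, 0, 0, 1)

v_2(a) = 3 ≥ 1, so the series converges in ℤ_2 to 1/(1 − a) = 1/(1 − (-248)) = 1/249. Expand this rational in ℤ_2: compute digits iteratively via d_i = x_i mod 2, x_{i+1} = (x_i − d_i)/2. The first 7 digits are (1, 0, 0, 1, 0, 0, 1).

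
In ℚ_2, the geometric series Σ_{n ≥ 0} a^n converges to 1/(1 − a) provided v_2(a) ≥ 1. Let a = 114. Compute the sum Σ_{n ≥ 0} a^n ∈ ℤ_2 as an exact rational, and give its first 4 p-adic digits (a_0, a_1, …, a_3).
Σ a^n = 1/(1 − a) = -1/113;  first 4 digits = (1, 1, 1, 1)

v_2(a) = 1 ≥ 1, so the series converges in ℤ_2 to 1/(1 − a) = 1/(1 − 114) = -1/113. Expand this rational in ℤ_2: compute digits iteratively via d_i = x_i mod 2, x_{i+1} = (x_i − d_i)/2. The first 4 digits are (1, 1, 1, 1).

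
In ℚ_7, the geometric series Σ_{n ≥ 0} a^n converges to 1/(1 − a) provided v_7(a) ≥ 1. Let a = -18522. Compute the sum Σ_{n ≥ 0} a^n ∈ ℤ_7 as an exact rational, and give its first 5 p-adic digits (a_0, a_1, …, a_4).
Σ a^n = 1/(1 − a) = 1/18523;  first 5 digits = (1, 0, 0, 2, 6)

v_7(a) = 3 ≥ 1, so the series converges in ℤ_7 to 1/(1 − a) = 1/(1 − (-18522)) = 1/18523. Expand this rational in ℤ_7: compute digits iteratively via d_i = x_i mod 7, x_{i+1} = (x_i − d_i)/7. The first 5 digits are (1, 0, 0, 2, 6).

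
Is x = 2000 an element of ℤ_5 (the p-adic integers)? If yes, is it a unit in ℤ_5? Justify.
x ∈ ℤ_5 but not a unit; v_5(x) = 3 > 0

ℤ_5 = {x ∈ ℚ_5 : v_5(x) ≥ 0} and ℤ_5^× = {x ∈ ℤ_5 : v_5(x) = 0}. Here v_5(2000) = v_5(num) − v_5(den) = 3; compare against these criteria.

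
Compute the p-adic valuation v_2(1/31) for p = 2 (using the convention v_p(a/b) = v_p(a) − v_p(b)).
v_2(1/31) = 0

Factor powers of 2 from the numerator and denominator of the reduced fraction: 1 = 2^0 · 1 and 31 = 2^0 · 31. Apply v_p(a/b) = v_p(a) − v_p(b): v_2(1/31) = 0 − 0 = 0.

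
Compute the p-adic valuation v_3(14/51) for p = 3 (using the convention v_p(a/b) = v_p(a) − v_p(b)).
v_3(14/51) = -1

Factor powers of 3 from the numerator and denominator of the reduced fraction: 14 = 3^0 · 14 and 51 = 3^1 · 17. Apply v_p(a/b) = v_p(a) − v_p(b): v_3(14/51) = 0 − 1 = -1.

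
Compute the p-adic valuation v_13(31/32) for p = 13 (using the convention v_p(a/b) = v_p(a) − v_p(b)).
v_13(31/32) = 0

Factor powers of 13 from the numerator and denominator of the reduced fraction: 31 = 13^0 · 31 and 32 = 13^0 · 32. Apply v_p(a/b) = v_p(a) − v_p(b): v_13(31/32) = 0 − 0 = 0.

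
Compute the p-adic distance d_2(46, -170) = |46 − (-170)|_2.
d_2(46, -170) = 1/8

Step 1 — x − y = 46 − (-170) = 216. Step 2 — v_2(216) = 3 (factor: 216 = (2^3 · 27); the sign does not affect v_p). Step 3 — |x − y|_2 = 2^{-3} = 1/8.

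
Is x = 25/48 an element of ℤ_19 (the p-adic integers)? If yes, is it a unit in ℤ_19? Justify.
x ∈ ℤ_19^× (unit); v_19(x) = 0

ℤ_19 = {x ∈ ℚ_19 : v_19(x) ≥ 0} and ℤ_19^× = {x ∈ ℤ_19 : v_19(x) = 0}. Here v_19(25/48) = v_19(num) − v_19(den) = 0; compare against these criteria.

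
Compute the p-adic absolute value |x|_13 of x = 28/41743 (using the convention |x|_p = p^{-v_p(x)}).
|28/41743|_13 = 2197

Step 1 — compute v_13(x) by factoring powers of 13 out of the numerator and denominator: v_13(28/41743) = -3. Step 2 — apply |x|_p = p^{-v_p(x)} = 13^{3} = 2197.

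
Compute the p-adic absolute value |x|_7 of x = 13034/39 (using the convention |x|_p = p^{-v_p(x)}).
|13034/39|_7 = 1/343

Step 1 — compute v_7(x) by factoring powers of 7 out of the numerator and denominator: v_7(13034/39) = 3. Step 2 — apply |x|_p = p^{-v_p(x)} = 7^{-3} = 1/343.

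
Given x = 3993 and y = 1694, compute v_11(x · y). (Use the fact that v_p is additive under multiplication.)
v_11(6764142) = 5

v_p(x) = 3 (factor: 3993 = 11^3 · 3); v_p(y) = 2 (factor: 1694 = 11^2 · 14). Additivity: v_p(xy) = v_p(x) + v_p(y) = 3 + 2 = 5. (Direct check: xy = 6764142 = 11^5 · (42).)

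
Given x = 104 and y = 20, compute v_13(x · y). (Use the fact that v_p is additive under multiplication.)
v_13(2080) = 1

v_p(x) = 1 (factor: 104 = 13^1 · 8); v_p(y) = 0 (factor: 20 = 13^0 · 20). Additivity: v_p(xy) = v_p(x) + v_p(y) = 1 + 0 = 1. (Direct check: xy = 2080 = 13^1 · (160).)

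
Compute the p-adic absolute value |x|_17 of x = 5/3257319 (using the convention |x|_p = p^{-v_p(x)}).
|5/3257319|_17 = 83521

Step 1 — compute v_17(x) by factoring powers of 17 out of the numerator and denominator: v_17(5/3257319) = -4. Step 2 — apply |x|_p = p^{-v_p(x)} = 17^{4} = 83521.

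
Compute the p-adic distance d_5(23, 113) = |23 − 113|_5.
d_5(23, 113) = 1/5

Step 1 — x − y = 23 − 113 = -90. Step 2 — v_5(-90) = 1 (factor: -90 = −(5^1 · 18); the sign does not affect v_p). Step 3 — |x − y|_5 = 5^{-1} = 1/5.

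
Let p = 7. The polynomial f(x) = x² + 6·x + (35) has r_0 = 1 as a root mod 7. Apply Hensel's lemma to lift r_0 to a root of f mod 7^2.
r_1 = 8 (mod 49)

Hensel: r_{i+1} = r_i − f(r_i)·(f′(r_i))^{-1} mod 7^{i+2}, f′(x) = 2x + 6. Iterate:
  r_0 = 1 (mod 7)
  r_1 = 8 (mod 49)
Final: r = 8 satisfies f(r) ≡ 0 mod 7^2.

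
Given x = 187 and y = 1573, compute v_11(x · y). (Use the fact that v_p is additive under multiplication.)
v_11(294151) = 3

v_p(x) = 1 (factor: 187 = 11^1 · 17); v_p(y) = 2 (factor: 1573 = 11^2 · 13). Additivity: v_p(xy) = v_p(x) + v_p(y) = 1 + 2 = 3. (Direct check: xy = 294151 = 11^3 · (221).)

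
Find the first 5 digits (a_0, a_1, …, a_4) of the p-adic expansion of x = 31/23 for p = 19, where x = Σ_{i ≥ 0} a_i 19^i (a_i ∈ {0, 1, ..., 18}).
(a_0, …, a_4) = (3, 9, 2, 4, 13)

v_19(31/23) = 0 (numerator and denominator both coprime to 19), so x ∈ ℤ_19^×. Compute digits iteratively via a_i = x_i mod 19, x_{i+1} = (x_i − a_i)/19, with x_0 = x:
  x_0 = 31/23;  a_0 = 3;  x_1 = (x_0 − 3)/19 = -2/23
  x_1 = -2/23;  a_1 = 9;  x_2 = (x_1 − 9)/19 = -11/23
  x_2 = -11/23;  a_2 = 2;  x_3 = (x_2 − 2)/19 = -3/23
  x_3 = -3/23;  a_3 = 4;  x_4 = (x_3 − 4)/19 = -5/23
  x_4 = -5/23;  a_4 = 13;  x_5 = (x_4 − 13)/19 = -16/23
Digits: (3, 9, 2, 4, 13).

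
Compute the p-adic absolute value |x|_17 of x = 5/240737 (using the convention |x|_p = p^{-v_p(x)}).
|5/240737|_17 = 4913

Step 1 — compute v_17(x) by factoring powers of 17 out of the numerator and denominator: v_17(5/240737) = -3. Step 2 — apply |x|_p = p^{-v_p(x)} = 17^{3} = 4913.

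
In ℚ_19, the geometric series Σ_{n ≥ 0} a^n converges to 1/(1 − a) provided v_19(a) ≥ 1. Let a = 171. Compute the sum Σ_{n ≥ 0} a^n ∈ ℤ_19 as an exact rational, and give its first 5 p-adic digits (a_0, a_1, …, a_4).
Σ a^n = 1/(1 − a) = -1/170;  first 5 digits = (1, 9, 5, 11, 6)

v_19(a) = 1 ≥ 1, so the series converges in ℤ_19 to 1/(1 − a) = 1/(1 − 171) = -1/170. Expand this rational in ℤ_19: compute digits iteratively via d_i = x_i mod 19, x_{i+1} = (x_i − d_i)/19. The first 5 digits are (1, 9, 5, 11, 6).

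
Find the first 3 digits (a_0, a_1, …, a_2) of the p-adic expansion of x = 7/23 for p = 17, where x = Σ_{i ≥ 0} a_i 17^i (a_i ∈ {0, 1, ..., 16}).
(a_0, …, a_2) = (4, 2, 8)

v_17(7/23) = 0 (numerator and denominator both coprime to 17), so x ∈ ℤ_17^×. Compute digits iteratively via a_i = x_i mod 17, x_{i+1} = (x_i − a_i)/17, with x_0 = x:
  x_0 = 7/23;  a_0 = 4;  x_1 = (x_0 − 4)/17 = -5/23
  x_1 = -5/23;  a_1 = 2;  x_2 = (x_1 − 2)/17 = -3/23
  x_2 = -3/23;  a_2 = 8;  x_3 = (x_2 − 8)/17 = -11/23
Digits: (4, 2, 8).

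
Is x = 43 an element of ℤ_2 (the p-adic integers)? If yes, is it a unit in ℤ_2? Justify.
x ∈ ℤ_2^× (unit); v_2(x) = 0

ℤ_2 = {x ∈ ℚ_2 : v_2(x) ≥ 0} and ℤ_2^× = {x ∈ ℤ_2 : v_2(x) = 0}. Here v_2(43) = v_2(num) − v_2(den) = 0; compare against these criteria.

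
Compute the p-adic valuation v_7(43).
v_7(43) = 0

v_7(n) is the largest exponent k such that 7^k divides n. Factor out: 43 = 7^0 · 43. (Sign doesn't affect v_p.) So v_7(43) = 0.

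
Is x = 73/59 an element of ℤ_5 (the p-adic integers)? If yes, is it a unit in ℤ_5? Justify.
x ∈ ℤ_5^× (unit); v_5(x) = 0

ℤ_5 = {x ∈ ℚ_5 : v_5(x) ≥ 0} and ℤ_5^× = {x ∈ ℤ_5 : v_5(x) = 0}. Here v_5(73/59) = v_5(num) − v_5(den) = 0; compare against these criteria.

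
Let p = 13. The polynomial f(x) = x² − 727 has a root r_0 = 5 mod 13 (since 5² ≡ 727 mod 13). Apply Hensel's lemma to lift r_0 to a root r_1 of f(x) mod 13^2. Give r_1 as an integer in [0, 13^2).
r_1 = 109 (mod 169)

Hensel's recurrence: r_{i+1} = r_i − f(r_i)·(f′(r_i))^{-1} mod 13^{i+2}, with f′(x) = 2x. Iterate:
  r_0 = 5 (mod 13)
  r_1 = 109 (mod 169)
Final: r_1 = 109, and one checks f(r_1) ≡ 0 mod 13^2.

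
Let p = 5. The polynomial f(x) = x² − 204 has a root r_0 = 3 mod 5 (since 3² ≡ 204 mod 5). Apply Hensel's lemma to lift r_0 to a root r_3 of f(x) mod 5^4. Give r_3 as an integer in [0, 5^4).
r_3 = 573 (mod 625)

Hensel's recurrence: r_{i+1} = r_i − f(r_i)·(f′(r_i))^{-1} mod 5^{i+2}, with f′(x) = 2x. Iterate:
  r_0 = 3 (mod 5)
  r_1 = 23 (mod 25)
  r_2 = 73 (mod 125)
  r_3 = 573 (mod 625)
Final: r_3 = 573, and one checks f(r_3) ≡ 0 mod 5^4.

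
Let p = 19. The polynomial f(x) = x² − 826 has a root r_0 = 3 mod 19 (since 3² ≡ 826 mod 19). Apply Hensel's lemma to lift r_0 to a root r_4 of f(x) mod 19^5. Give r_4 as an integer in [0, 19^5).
r_4 = 304402 (mod 2476099)

Hensel's recurrence: r_{i+1} = r_i − f(r_i)·(f′(r_i))^{-1} mod 19^{i+2}, with f′(x) = 2x. Iterate:
  r_0 = 3 (mod 19)
  r_1 = 79 (mod 361)
  r_2 = 2606 (mod 6859)
  r_3 = 43760 (mod 130321)
  r_4 = 304402 (mod 2476099)
Final: r_4 = 304402, and one checks f(r_4) ≡ 0 mod 19^5.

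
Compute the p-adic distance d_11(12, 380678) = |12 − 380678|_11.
d_11(12, 380678) = 1/14641

Step 1 — x − y = 12 − 380678 = -380666. Step 2 — v_11(-380666) = 4 (factor: -380666 = −(11^4 · 26); the sign does not affect v_p). Step 3 — |x − y|_11 = 11^{-4} = 1/14641.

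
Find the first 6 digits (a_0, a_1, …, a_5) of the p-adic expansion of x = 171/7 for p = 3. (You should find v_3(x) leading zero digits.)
(a_0, …, a_5) = (0, 0, 1, 1, 2, 1)

v_3(171/7) = 2, so a_0 = ... = a_1 = 0. Factor out: x = 3^2 · u with u = 19/7 a unit in ℤ_3. Expand u iteratively via a_{v+i} = u_i mod 3, u_{i+1} = (u_i − a_{v+i})/3:
  u_0 = 19/7;  a_2 = 1;  u_1 = (u_0 − 1)/3 = 4/7
  u_1 = 4/7;  a_3 = 1;  u_2 = (u_1 − 1)/3 = -1/7
  u_2 = -1/7;  a_4 = 2;  u_3 = (u_2 − 2)/3 = -5/7
  u_3 = -5/7;  a_5 = 1;  u_4 = (u_3 − 1)/3 = -4/7
Digits: (0, 0, 1, 1, 2, 1).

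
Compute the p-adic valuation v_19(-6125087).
v_19(-6125087) = 4

v_19(n) is the largest exponent k such that 19^k divides n. Factor out: -6125087 = -19^4 · 47. (Sign doesn't affect v_p.) So v_19(-6125087) = 4.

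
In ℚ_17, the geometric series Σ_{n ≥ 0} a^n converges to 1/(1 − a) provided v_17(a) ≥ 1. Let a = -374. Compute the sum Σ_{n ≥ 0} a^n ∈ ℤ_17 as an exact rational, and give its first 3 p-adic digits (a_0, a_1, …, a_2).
Σ a^n = 1/(1 − a) = 1/375;  first 3 digits = (1, 12, 6)

v_17(a) = 1 ≥ 1, so the series converges in ℤ_17 to 1/(1 − a) = 1/(1 − (-374)) = 1/375. Expand this rational in ℤ_17: compute digits iteratively via d_i = x_i mod 17, x_{i+1} = (x_i − d_i)/17. The first 3 digits are (1, 12, 6).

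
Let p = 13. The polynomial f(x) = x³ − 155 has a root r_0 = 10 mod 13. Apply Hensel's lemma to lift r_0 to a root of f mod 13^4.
r_3 = 23332 (mod 28561)

Hensel: r_{i+1} = r_i − f(r_i)/f′(r_i) mod 13^{i+2}, where f′(x) = 3x². Iterate:
  r_0 = 10 (mod 13)
  r_1 = 10 (mod 169)
  r_2 = 1362 (mod 2197)
  r_3 = 23332 (mod 28561)
Final: r = 23332 with f(r) ≡ 0 mod 13^4.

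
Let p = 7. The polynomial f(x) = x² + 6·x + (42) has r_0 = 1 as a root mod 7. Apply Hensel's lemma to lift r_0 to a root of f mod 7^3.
r_2 = 295 (mod 343)

Hensel: r_{i+1} = r_i − f(r_i)·(f′(r_i))^{-1} mod 7^{i+2}, f′(x) = 2x + 6. Iterate:
  r_0 = 1 (mod 7)
  r_1 = 1 (mod 49)
  r_2 = 295 (mod 343)
Final: r = 295 satisfies f(r) ≡ 0 mod 7^3.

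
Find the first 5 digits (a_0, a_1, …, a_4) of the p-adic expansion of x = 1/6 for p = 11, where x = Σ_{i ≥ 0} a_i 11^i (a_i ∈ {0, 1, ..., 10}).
(a_0, …, a_4) = (2, 9, 1, 9, 1)

v_11(1/6) = 0 (numerator and denominator both coprime to 11), so x ∈ ℤ_11^×. Compute digits iteratively via a_i = x_i mod 11, x_{i+1} = (x_i − a_i)/11, with x_0 = x:
  x_0 = 1/6;  a_0 = 2;  x_1 = (x_0 − 2)/11 = -1/6
  x_1 = -1/6;  a_1 = 9;  x_2 = (x_1 − 9)/11 = -5/6
  x_2 = -5/6;  a_2 = 1;  x_3 = (x_2 − 1)/11 = -1/6
  x_3 = -1/6;  a_3 = 9;  x_4 = (x_3 − 9)/11 = -5/6
  x_4 = -5/6;  a_4 = 1;  x_5 = (x_4 − 1)/11 = -1/6
Digits: (2, 9, 1, 9, 1).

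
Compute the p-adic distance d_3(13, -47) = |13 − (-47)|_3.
d_3(13, -47) = 1/3

Step 1 — x − y = 13 − (-47) = 60. Step 2 — v_3(60) = 1 (factor: 60 = (3^1 · 20); the sign does not affect v_p). Step 3 — |x − y|_3 = 3^{-1} = 1/3.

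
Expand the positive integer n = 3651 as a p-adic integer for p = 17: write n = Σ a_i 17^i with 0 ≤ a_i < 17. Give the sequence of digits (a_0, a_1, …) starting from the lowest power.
(a_0, a_1, …) = (13, 10, 12)

Repeated division by 17 gives the digits low-to-high: 3651 = 13 + 10·17^1 + 12·17^2. Digit sequence: (13, 10, 12).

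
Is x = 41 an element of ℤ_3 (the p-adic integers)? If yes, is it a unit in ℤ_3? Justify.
x ∈ ℤ_3^× (unit); v_3(x) = 0

ℤ_3 = {x ∈ ℚ_3 : v_3(x) ≥ 0} and ℤ_3^× = {x ∈ ℤ_3 : v_3(x) = 0}. Here v_3(41) = v_3(num) − v_3(den) = 0; compare against these criteria.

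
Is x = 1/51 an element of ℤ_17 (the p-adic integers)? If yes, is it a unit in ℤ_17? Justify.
x ∉ ℤ_17 (v_17(x) = -1 < 0)

ℤ_17 = {x ∈ ℚ_17 : v_17(x) ≥ 0} and ℤ_17^× = {x ∈ ℤ_17 : v_17(x) = 0}. Here v_17(1/51) = v_17(num) − v_17(den) = -1; compare against these criteria.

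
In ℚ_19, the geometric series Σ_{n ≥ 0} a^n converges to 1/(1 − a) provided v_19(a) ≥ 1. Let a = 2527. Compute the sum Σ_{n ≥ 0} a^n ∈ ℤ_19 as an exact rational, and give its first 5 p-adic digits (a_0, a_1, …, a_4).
Σ a^n = 1/(1 − a) = -1/2526;  first 5 digits = (1, 0, 7, 0, 11)

v_19(a) = 2 ≥ 1, so the series converges in ℤ_19 to 1/(1 − a) = 1/(1 − 2527) = -1/2526. Expand this rational in ℤ_19: compute digits iteratively via d_i = x_i mod 19, x_{i+1} = (x_i − d_i)/19. The first 5 digits are (1, 0, 7, 0, 11).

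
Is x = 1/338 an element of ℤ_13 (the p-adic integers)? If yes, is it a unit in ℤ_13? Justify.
x ∉ ℤ_13 (v_13(x) = -2 < 0)

ℤ_13 = {x ∈ ℚ_13 : v_13(x) ≥ 0} and ℤ_13^× = {x ∈ ℤ_13 : v_13(x) = 0}. Here v_13(1/338) = v_13(num) − v_13(den) = -2; compare against these criteria.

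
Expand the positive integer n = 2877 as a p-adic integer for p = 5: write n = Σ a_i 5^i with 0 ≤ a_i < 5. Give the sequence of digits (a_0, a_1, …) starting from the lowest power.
(a_0, a_1, …) = (2, 0, 0, 3, 4)

Repeated division by 5 gives the digits low-to-high: 2877 = 2 + 3·5^3 + 4·5^4. Digit sequence: (2, 0, 0, 3, 4).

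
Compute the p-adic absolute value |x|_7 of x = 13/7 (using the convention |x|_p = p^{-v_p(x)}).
|13/7|_7 = 7

Step 1 — compute v_7(x) by factoring powers of 7 out of the numerator and denominator: v_7(13/7) = -1. Step 2 — apply |x|_p = p^{-v_p(x)} = 7^{1} = 7.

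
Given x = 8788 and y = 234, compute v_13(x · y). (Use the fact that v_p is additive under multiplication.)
v_13(2056392) = 4

v_p(x) = 3 (factor: 8788 = 13^3 · 4); v_p(y) = 1 (factor: 234 = 13^1 · 18). Additivity: v_p(xy) = v_p(x) + v_p(y) = 3 + 1 = 4. (Direct check: xy = 2056392 = 13^4 · (72).)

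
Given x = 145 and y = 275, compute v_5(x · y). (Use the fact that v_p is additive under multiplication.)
v_5(39875) = 3

v_p(x) = 1 (factor: 145 = 5^1 · 29); v_p(y) = 2 (factor: 275 = 5^2 · 11). Additivity: v_p(xy) = v_p(x) + v_p(y) = 1 + 2 = 3. (Direct check: xy = 39875 = 5^3 · (319).)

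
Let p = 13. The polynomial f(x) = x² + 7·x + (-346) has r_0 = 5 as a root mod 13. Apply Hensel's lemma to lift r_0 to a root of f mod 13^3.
r_2 = 1175 (mod 2197)

Hensel: r_{i+1} = r_i − f(r_i)·(f′(r_i))^{-1} mod 13^{i+2}, f′(x) = 2x + 7. Iterate:
  r_0 = 5 (mod 13)
  r_1 = 161 (mod 169)
  r_2 = 1175 (mod 2197)
Final: r = 1175 satisfies f(r) ≡ 0 mod 13^3.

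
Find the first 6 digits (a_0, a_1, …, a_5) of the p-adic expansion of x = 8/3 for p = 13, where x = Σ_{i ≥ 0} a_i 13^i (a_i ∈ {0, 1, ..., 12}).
(a_0, …, a_5) = (7, 4, 4, 4, 4, 4)

v_13(8/3) = 0 (numerator and denominator both coprime to 13), so x ∈ ℤ_13^×. Compute digits iteratively via a_i = x_i mod 13, x_{i+1} = (x_i − a_i)/13, with x_0 = x:
  x_0 = 8/3;  a_0 = 7;  x_1 = (x_0 − 7)/13 = -1/3
  x_1 = -1/3;  a_1 = 4;  x_2 = (x_1 − 4)/13 = -1/3
  x_2 = -1/3;  a_2 = 4;  x_3 = (x_2 − 4)/13 = -1/3
  x_3 = -1/3;  a_3 = 4;  x_4 = (x_3 − 4)/13 = -1/3
  x_4 = -1/3;  a_4 = 4;  x_5 = (x_4 − 4)/13 = -1/3
  x_5 = -1/3;  a_5 = 4;  x_6 = (x_5 − 4)/13 = -1/3
Digits: (7, 4, 4, 4, 4, 4).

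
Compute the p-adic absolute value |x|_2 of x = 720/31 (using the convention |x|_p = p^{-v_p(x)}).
|720/31|_2 = 1/16

Step 1 — compute v_2(x) by factoring powers of 2 out of the numerator and denominator: v_2(720/31) = 4. Step 2 — apply |x|_p = p^{-v_p(x)} = 2^{-4} = 1/16.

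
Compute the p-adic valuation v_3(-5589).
v_3(-5589) = 5

v_3(n) is the largest exponent k such that 3^k divides n. Factor out: -5589 = -3^5 · 23. (Sign doesn't affect v_p.) So v_3(-5589) = 5.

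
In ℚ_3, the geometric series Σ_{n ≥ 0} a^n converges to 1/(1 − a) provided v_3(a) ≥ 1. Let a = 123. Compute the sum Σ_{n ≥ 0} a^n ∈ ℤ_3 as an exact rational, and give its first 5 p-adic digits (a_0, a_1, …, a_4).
Σ a^n = 1/(1 − a) = -1/122;  first 5 digits = (1, 2, 2, 2, 2)

v_3(a) = 1 ≥ 1, so the series converges in ℤ_3 to 1/(1 − a) = 1/(1 − 123) = -1/122. Expand this rational in ℤ_3: compute digits iteratively via d_i = x_i mod 3, x_{i+1} = (x_i − d_i)/3. The first 5 digits are (1, 2, 2, 2, 2).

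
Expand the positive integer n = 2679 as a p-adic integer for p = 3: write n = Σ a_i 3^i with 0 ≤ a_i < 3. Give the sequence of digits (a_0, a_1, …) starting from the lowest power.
(a_0, a_1, …) = (0, 2, 0, 0, 0, 2, 0, 1)

Repeated division by 3 gives the digits low-to-high: 2679 = 2·3^1 + 2·3^5 + 1·3^7. Digit sequence: (0, 2, 0, 0, 0, 2, 0, 1).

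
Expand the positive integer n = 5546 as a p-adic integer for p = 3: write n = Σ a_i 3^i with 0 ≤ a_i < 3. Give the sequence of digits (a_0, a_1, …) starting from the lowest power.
(a_0, a_1, …) = (2, 0, 1, 1, 2, 1, 1, 2)

Repeated division by 3 gives the digits low-to-high: 5546 = 2 + 1·3^2 + 1·3^3 + 2·3^4 + 1·3^5 + 1·3^6 + 2·3^7. Digit sequence: (2, 0, 1, 1, 2, 1, 1, 2).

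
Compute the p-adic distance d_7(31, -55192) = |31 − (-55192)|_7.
d_7(31, -55192) = 1/2401

Step 1 — x − y = 31 − (-55192) = 55223. Step 2 — v_7(55223) = 4 (factor: 55223 = (7^4 · 23); the sign does not affect v_p). Step 3 — |x − y|_7 = 7^{-4} = 1/2401.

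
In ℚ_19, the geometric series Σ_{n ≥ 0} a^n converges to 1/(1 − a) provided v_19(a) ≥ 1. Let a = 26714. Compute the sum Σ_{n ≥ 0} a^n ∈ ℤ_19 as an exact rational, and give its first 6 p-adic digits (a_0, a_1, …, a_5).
Σ a^n = 1/(1 − a) = -1/26713;  first 6 digits = (1, 0, 17, 3, 4, 3)

v_19(a) = 2 ≥ 1, so the series converges in ℤ_19 to 1/(1 − a) = 1/(1 − 26714) = -1/26713. Expand this rational in ℤ_19: compute digits iteratively via d_i = x_i mod 19, x_{i+1} = (x_i − d_i)/19. The first 6 digits are (1, 0, 17, 3, 4, 3).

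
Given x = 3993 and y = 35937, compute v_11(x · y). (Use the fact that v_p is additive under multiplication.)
v_11(143496441) = 6

v_p(x) = 3 (factor: 3993 = 11^3 · 3); v_p(y) = 3 (factor: 35937 = 11^3 · 27). Additivity: v_p(xy) = v_p(x) + v_p(y) = 3 + 3 = 6. (Direct check: xy = 143496441 = 11^6 · (81).)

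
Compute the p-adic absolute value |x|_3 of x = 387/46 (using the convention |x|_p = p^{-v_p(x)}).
|387/46|_3 = 1/9

Step 1 — compute v_3(x) by factoring powers of 3 out of the numerator and denominator: v_3(387/46) = 2. Step 2 — apply |x|_p = p^{-v_p(x)} = 3^{-2} = 1/9.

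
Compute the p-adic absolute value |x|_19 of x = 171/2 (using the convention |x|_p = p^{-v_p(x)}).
|171/2|_19 = 1/19

Step 1 — compute v_19(x) by factoring powers of 19 out of the numerator and denominator: v_19(171/2) = 1. Step 2 — apply |x|_p = p^{-v_p(x)} = 19^{-1} = 1/19.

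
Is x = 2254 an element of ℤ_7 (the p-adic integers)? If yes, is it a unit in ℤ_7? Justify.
x ∈ ℤ_7 but not a unit; v_7(x) = 2 > 0

ℤ_7 = {x ∈ ℚ_7 : v_7(x) ≥ 0} and ℤ_7^× = {x ∈ ℤ_7 : v_7(x) = 0}. Here v_7(2254) = v_7(num) − v_7(den) = 2; compare against these criteria.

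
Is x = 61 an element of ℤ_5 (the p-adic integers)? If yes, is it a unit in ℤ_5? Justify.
x ∈ ℤ_5^× (unit); v_5(x) = 0

ℤ_5 = {x ∈ ℚ_5 : v_5(x) ≥ 0} and ℤ_5^× = {x ∈ ℤ_5 : v_5(x) = 0}. Here v_5(61) = v_5(num) − v_5(den) = 0; compare against these criteria.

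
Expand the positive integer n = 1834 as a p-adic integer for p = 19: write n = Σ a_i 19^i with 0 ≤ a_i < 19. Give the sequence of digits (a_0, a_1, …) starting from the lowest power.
(a_0, a_1, …) = (10, 1, 5)

Repeated division by 19 gives the digits low-to-high: 1834 = 10 + 1·19^1 + 5·19^2. Digit sequence: (10, 1, 5).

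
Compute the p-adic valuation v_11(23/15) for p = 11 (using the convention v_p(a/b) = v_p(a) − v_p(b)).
v_11(23/15) = 0

Factor powers of 11 from the numerator and denominator of the reduced fraction: 23 = 11^0 · 23 and 15 = 11^0 · 15. Apply v_p(a/b) = v_p(a) − v_p(b): v_11(23/15) = 0 − 0 = 0.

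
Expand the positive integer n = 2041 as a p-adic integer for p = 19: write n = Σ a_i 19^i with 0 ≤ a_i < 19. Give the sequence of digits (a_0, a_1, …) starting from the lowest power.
(a_0, a_1, …) = (8, 12, 5)

Repeated division by 19 gives the digits low-to-high: 2041 = 8 + 12·19^1 + 5·19^2. Digit sequence: (8, 12, 5).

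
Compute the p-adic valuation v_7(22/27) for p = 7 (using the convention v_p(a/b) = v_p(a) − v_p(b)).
v_7(22/27) = 0

Factor powers of 7 from the numerator and denominator of the reduced fraction: 22 = 7^0 · 22 and 27 = 7^0 · 27. Apply v_p(a/b) = v_p(a) − v_p(b): v_7(22/27) = 0 − 0 = 0.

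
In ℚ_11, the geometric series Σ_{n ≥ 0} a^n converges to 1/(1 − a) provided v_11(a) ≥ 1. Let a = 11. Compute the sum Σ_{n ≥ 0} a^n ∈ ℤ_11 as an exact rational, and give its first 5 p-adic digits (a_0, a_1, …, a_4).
Σ a^n = 1/(1 − a) = -1/10;  first 5 digits = (1, 1, 1, 1, 1)

v_11(a) = 1 ≥ 1, so the series converges in ℤ_11 to 1/(1 − a) = 1/(1 − 11) = -1/10. Expand this rational in ℤ_11: compute digits iteratively via d_i = x_i mod 11, x_{i+1} = (x_i − d_i)/11. The first 5 digits are (1, 1, 1, 1, 1).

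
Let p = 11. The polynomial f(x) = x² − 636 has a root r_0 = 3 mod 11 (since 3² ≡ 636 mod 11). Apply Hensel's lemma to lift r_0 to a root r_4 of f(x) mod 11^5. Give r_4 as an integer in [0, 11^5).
r_4 = 102050 (mod 161051)

Hensel's recurrence: r_{i+1} = r_i − f(r_i)·(f′(r_i))^{-1} mod 11^{i+2}, with f′(x) = 2x. Iterate:
  r_0 = 3 (mod 11)
  r_1 = 47 (mod 121)
  r_2 = 894 (mod 1331)
  r_3 = 14204 (mod 14641)
  r_4 = 102050 (mod 161051)
Final: r_4 = 102050, and one checks f(r_4) ≡ 0 mod 11^5.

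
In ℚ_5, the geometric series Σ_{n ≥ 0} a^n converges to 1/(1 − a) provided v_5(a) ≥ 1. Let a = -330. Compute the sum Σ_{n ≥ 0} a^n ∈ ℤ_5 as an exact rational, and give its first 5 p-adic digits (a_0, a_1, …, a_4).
Σ a^n = 1/(1 − a) = 1/331;  first 5 digits = (1, 4, 2, 2, 0)

v_5(a) = 1 ≥ 1, so the series converges in ℤ_5 to 1/(1 − a) = 1/(1 − (-330)) = 1/331. Expand this rational in ℤ_5: compute digits iteratively via d_i = x_i mod 5, x_{i+1} = (x_i − d_i)/5. The first 5 digits are (1, 4, 2, 2, 0).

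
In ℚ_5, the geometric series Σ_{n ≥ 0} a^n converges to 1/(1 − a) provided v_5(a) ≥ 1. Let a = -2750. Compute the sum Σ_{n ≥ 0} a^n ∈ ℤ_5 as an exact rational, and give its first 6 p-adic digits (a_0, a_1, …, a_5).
Σ a^n = 1/(1 − a) = 1/2751;  first 6 digits = (1, 0, 0, 3, 0, 4)

v_5(a) = 3 ≥ 1, so the series converges in ℤ_5 to 1/(1 − a) = 1/(1 − (-2750)) = 1/2751. Expand this rational in ℤ_5: compute digits iteratively via d_i = x_i mod 5, x_{i+1} = (x_i − d_i)/5. The first 6 digits are (1, 0, 0, 3, 0, 4).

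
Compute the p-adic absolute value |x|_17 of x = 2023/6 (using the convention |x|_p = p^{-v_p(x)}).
|2023/6|_17 = 1/289

Step 1 — compute v_17(x) by factoring powers of 17 out of the numerator and denominator: v_17(2023/6) = 2. Step 2 — apply |x|_p = p^{-v_p(x)} = 17^{-2} = 1/289.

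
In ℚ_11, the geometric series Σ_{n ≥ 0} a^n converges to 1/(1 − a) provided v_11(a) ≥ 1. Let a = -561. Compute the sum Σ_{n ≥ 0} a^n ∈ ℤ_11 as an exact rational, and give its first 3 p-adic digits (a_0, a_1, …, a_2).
Σ a^n = 1/(1 − a) = 1/562;  first 3 digits = (1, 4, 0)

v_11(a) = 1 ≥ 1, so the series converges in ℤ_11 to 1/(1 − a) = 1/(1 − (-561)) = 1/562. Expand this rational in ℤ_11: compute digits iteratively via d_i = x_i mod 11, x_{i+1} = (x_i − d_i)/11. The first 3 digits are (1, 4, 0).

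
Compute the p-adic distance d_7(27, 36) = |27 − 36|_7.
d_7(27, 36) = 1

Step 1 — x − y = 27 − 36 = -9. Step 2 — v_7(-9) = 0 (factor: -9 = −(7^0 · 9); the sign does not affect v_p). Step 3 — |x − y|_7 = 7^{0} = 1.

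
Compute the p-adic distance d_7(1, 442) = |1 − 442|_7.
d_7(1, 442) = 1/49

Step 1 — x − y = 1 − 442 = -441. Step 2 — v_7(-441) = 2 (factor: -441 = −(7^2 · 9); the sign does not affect v_p). Step 3 — |x − y|_7 = 7^{-2} = 1/49.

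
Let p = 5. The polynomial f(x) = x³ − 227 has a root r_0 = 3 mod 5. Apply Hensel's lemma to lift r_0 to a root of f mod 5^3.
r_2 = 103 (mod 125)

Hensel: r_{i+1} = r_i − f(r_i)/f′(r_i) mod 5^{i+2}, where f′(x) = 3x². Iterate:
  r_0 = 3 (mod 5)
  r_1 = 3 (mod 25)
  r_2 = 103 (mod 125)
Final: r = 103 with f(r) ≡ 0 mod 5^3.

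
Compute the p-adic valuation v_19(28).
v_19(28) = 0

v_19(n) is the largest exponent k such that 19^k divides n. Factor out: 28 = 19^0 · 28. (Sign doesn't affect v_p.) So v_19(28) = 0.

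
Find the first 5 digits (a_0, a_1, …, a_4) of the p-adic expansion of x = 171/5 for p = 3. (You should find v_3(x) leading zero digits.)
(a_0, …, a_4) = (0, 0, 2, 0, 2)

v_3(171/5) = 2, so a_0 = ... = a_1 = 0. Factor out: x = 3^2 · u with u = 19/5 a unit in ℤ_3. Expand u iteratively via a_{v+i} = u_i mod 3, u_{i+1} = (u_i − a_{v+i})/3:
  u_0 = 19/5;  a_2 = 2;  u_1 = (u_0 − 2)/3 = 3/5
  u_1 = 3/5;  a_3 = 0;  u_2 = (u_1 − 0)/3 = 1/5
  u_2 = 1/5;  a_4 = 2;  u_3 = (u_2 − 2)/3 = -3/5
Digits: (0, 0, 2, 0, 2).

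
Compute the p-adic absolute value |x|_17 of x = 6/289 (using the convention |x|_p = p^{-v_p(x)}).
|6/289|_17 = 289

Step 1 — compute v_17(x) by factoring powers of 17 out of the numerator and denominator: v_17(6/289) = -2. Step 2 — apply |x|_p = p^{-v_p(x)} = 17^{2} = 289.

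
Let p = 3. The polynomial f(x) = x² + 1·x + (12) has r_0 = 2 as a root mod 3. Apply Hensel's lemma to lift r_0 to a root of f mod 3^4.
r_3 = 47 (mod 81)

Hensel: r_{i+1} = r_i − f(r_i)·(f′(r_i))^{-1} mod 3^{i+2}, f′(x) = 2x + 1. Iterate:
  r_0 = 2 (mod 3)
  r_1 = 2 (mod 9)
  r_2 = 20 (mod 27)
  r_3 = 47 (mod 81)
Final: r = 47 satisfies f(r) ≡ 0 mod 3^4.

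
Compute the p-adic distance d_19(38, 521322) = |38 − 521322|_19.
d_19(38, 521322) = 1/130321

Step 1 — x − y = 38 − 521322 = -521284. Step 2 — v_19(-521284) = 4 (factor: -521284 = −(19^4 · 4); the sign does not affect v_p). Step 3 — |x − y|_19 = 19^{-4} = 1/130321.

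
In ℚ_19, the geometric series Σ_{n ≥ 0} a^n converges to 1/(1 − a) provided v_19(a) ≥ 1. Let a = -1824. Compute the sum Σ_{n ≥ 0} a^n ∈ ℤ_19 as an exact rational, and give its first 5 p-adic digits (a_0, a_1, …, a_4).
Σ a^n = 1/(1 − a) = 1/1825;  first 5 digits = (1, 18, 14, 8, 11)

v_19(a) = 1 ≥ 1, so the series converges in ℤ_19 to 1/(1 − a) = 1/(1 − (-1824)) = 1/1825. Expand this rational in ℤ_19: compute digits iteratively via d_i = x_i mod 19, x_{i+1} = (x_i − d_i)/19. The first 5 digits are (1, 18, 14, 8, 11).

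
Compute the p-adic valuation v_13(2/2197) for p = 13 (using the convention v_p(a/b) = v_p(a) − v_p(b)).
v_13(2/2197) = -3

Factor powers of 13 from the numerator and denominator of the reduced fraction: 2 = 13^0 · 2 and 2197 = 13^3 · 1. Apply v_p(a/b) = v_p(a) − v_p(b): v_13(2/2197) = 0 − 3 = -3.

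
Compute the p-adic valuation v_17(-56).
v_17(-56) = 0

v_17(n) is the largest exponent k such that 17^k divides n. Factor out: -56 = -17^0 · 56. (Sign doesn't affect v_p.) So v_17(-56) = 0.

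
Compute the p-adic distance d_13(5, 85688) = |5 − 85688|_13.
d_13(5, 85688) = 1/28561

Step 1 — x − y = 5 − 85688 = -85683. Step 2 — v_13(-85683) = 4 (factor: -85683 = −(13^4 · 3); the sign does not affect v_p). Step 3 — |x − y|_13 = 13^{-4} = 1/28561.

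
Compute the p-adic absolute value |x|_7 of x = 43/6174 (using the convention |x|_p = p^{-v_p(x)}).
|43/6174|_7 = 343

Step 1 — compute v_7(x) by factoring powers of 7 out of the numerator and denominator: v_7(43/6174) = -3. Step 2 — apply |x|_p = p^{-v_p(x)} = 7^{3} = 343.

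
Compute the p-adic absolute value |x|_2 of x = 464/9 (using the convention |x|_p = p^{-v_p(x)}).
|464/9|_2 = 1/16

Step 1 — compute v_2(x) by factoring powers of 2 out of the numerator and denominator: v_2(464/9) = 4. Step 2 — apply |x|_p = p^{-v_p(x)} = 2^{-4} = 1/16.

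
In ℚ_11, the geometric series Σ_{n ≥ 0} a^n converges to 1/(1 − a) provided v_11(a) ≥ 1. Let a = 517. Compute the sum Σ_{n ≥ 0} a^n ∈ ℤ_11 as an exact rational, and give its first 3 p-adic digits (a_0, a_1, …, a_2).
Σ a^n = 1/(1 − a) = -1/516;  first 3 digits = (1, 3, 2)

v_11(a) = 1 ≥ 1, so the series converges in ℤ_11 to 1/(1 − a) = 1/(1 − 517) = -1/516. Expand this rational in ℤ_11: compute digits iteratively via d_i = x_i mod 11, x_{i+1} = (x_i − d_i)/11. The first 3 digits are (1, 3, 2).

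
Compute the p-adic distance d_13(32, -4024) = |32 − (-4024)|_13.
d_13(32, -4024) = 1/169

Step 1 — x − y = 32 − (-4024) = 4056. Step 2 — v_13(4056) = 2 (factor: 4056 = (13^2 · 24); the sign does not affect v_p). Step 3 — |x − y|_13 = 13^{-2} = 1/169.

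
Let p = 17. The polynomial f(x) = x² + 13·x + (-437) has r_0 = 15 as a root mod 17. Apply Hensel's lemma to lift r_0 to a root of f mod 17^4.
r_3 = 58716 (mod 83521)

Hensel: r_{i+1} = r_i − f(r_i)·(f′(r_i))^{-1} mod 17^{i+2}, f′(x) = 2x + 13. Iterate:
  r_0 = 15 (mod 17)
  r_1 = 49 (mod 289)
  r_2 = 4673 (mod 4913)
  r_3 = 58716 (mod 83521)
Final: r = 58716 satisfies f(r) ≡ 0 mod 17^4.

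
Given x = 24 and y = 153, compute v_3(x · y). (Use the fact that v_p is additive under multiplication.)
v_3(3672) = 3

v_p(x) = 1 (factor: 24 = 3^1 · 8); v_p(y) = 2 (factor: 153 = 3^2 · 17). Additivity: v_p(xy) = v_p(x) + v_p(y) = 1 + 2 = 3. (Direct check: xy = 3672 = 3^3 · (136).)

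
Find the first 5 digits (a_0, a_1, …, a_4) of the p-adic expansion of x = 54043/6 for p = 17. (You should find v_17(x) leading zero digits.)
(a_0, …, a_4) = (0, 0, 0, 16, 2)

v_17(54043/6) = 3, so a_0 = ... = a_2 = 0. Factor out: x = 17^3 · u with u = 11/6 a unit in ℤ_17. Expand u iteratively via a_{v+i} = u_i mod 17, u_{i+1} = (u_i − a_{v+i})/17:
  u_0 = 11/6;  a_3 = 16;  u_1 = (u_0 − 16)/17 = -5/6
  u_1 = -5/6;  a_4 = 2;  u_2 = (u_1 − 2)/17 = -1/6
Digits: (0, 0, 0, 16, 2).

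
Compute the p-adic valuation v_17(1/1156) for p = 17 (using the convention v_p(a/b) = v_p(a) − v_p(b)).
v_17(1/1156) = -2

Factor powers of 17 from the numerator and denominator of the reduced fraction: 1 = 17^0 · 1 and 1156 = 17^2 · 4. Apply v_p(a/b) = v_p(a) − v_p(b): v_17(1/1156) = 0 − 2 = -2.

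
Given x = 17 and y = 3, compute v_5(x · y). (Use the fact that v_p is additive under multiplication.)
v_5(51) = 0

v_p(x) = 0 (factor: 17 = 5^0 · 17); v_p(y) = 0 (factor: 3 = 5^0 · 3). Additivity: v_p(xy) = v_p(x) + v_p(y) = 0 + 0 = 0. (Direct check: xy = 51 = 5^0 · (51).)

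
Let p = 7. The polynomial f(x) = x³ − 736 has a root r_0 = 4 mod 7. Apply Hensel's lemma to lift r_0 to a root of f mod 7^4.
r_3 = 655 (mod 2401)

Hensel: r_{i+1} = r_i − f(r_i)/f′(r_i) mod 7^{i+2}, where f′(x) = 3x². Iterate:
  r_0 = 4 (mod 7)
  r_1 = 18 (mod 49)
  r_2 = 312 (mod 343)
  r_3 = 655 (mod 2401)
Final: r = 655 with f(r) ≡ 0 mod 7^4.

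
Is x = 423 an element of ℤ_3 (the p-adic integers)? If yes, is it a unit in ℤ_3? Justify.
x ∈ ℤ_3 but not a unit; v_3(x) = 2 > 0

ℤ_3 = {x ∈ ℚ_3 : v_3(x) ≥ 0} and ℤ_3^× = {x ∈ ℤ_3 : v_3(x) = 0}. Here v_3(423) = v_3(num) − v_3(den) = 2; compare against these criteria.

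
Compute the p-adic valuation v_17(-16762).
v_17(-16762) = 2

v_17(n) is the largest exponent k such that 17^k divides n. Factor out: -16762 = -17^2 · 58. (Sign doesn't affect v_p.) So v_17(-16762) = 2.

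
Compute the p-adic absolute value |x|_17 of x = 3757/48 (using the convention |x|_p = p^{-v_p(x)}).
|3757/48|_17 = 1/289

Step 1 — compute v_17(x) by factoring powers of 17 out of the numerator and denominator: v_17(3757/48) = 2. Step 2 — apply |x|_p = p^{-v_p(x)} = 17^{-2} = 1/289.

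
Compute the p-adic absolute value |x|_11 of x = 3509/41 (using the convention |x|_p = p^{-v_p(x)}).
|3509/41|_11 = 1/121

Step 1 — compute v_11(x) by factoring powers of 11 out of the numerator and denominator: v_11(3509/41) = 2. Step 2 — apply |x|_p = p^{-v_p(x)} = 11^{-2} = 1/121.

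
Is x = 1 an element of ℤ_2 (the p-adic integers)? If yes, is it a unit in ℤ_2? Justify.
x ∈ ℤ_2^× (unit); v_2(x) = 0

ℤ_2 = {x ∈ ℚ_2 : v_2(x) ≥ 0} and ℤ_2^× = {x ∈ ℤ_2 : v_2(x) = 0}. Here v_2(1) = v_2(num) − v_2(den) = 0; compare against these criteria.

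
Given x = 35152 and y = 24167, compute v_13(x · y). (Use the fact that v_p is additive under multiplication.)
v_13(849518384) = 6

v_p(x) = 3 (factor: 35152 = 13^3 · 16); v_p(y) = 3 (factor: 24167 = 13^3 · 11). Additivity: v_p(xy) = v_p(x) + v_p(y) = 3 + 3 = 6. (Direct check: xy = 849518384 = 13^6 · (176).)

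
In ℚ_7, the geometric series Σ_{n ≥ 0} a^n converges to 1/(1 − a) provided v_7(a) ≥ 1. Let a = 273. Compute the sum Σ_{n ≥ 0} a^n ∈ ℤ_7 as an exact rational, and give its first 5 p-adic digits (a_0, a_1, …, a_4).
Σ a^n = 1/(1 − a) = -1/272;  first 5 digits = (1, 4, 0, 2, 4)

v_7(a) = 1 ≥ 1, so the series converges in ℤ_7 to 1/(1 − a) = 1/(1 − 273) = -1/272. Expand this rational in ℤ_7: compute digits iteratively via d_i = x_i mod 7, x_{i+1} = (x_i − d_i)/7. The first 5 digits are (1, 4, 0, 2, 4).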